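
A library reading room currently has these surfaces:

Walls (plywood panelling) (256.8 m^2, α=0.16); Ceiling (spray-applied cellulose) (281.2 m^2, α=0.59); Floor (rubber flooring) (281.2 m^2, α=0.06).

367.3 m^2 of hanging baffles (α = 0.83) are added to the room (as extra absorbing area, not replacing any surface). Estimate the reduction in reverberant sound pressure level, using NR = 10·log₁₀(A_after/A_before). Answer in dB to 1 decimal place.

Summing Sᵢαᵢ: 41.088 + 165.908 + 16.872 → A_before = 223.868 sabins.
Added absorption = 367.3 × 0.83 = 304.859 sabins.
A_after = 223.868 + 304.859 = 528.727 sabins.
Reduction = 10 log₁₀(A_after/A_before) = 10 log₁₀(2.3618) = 3.7 dB.

3.7 dB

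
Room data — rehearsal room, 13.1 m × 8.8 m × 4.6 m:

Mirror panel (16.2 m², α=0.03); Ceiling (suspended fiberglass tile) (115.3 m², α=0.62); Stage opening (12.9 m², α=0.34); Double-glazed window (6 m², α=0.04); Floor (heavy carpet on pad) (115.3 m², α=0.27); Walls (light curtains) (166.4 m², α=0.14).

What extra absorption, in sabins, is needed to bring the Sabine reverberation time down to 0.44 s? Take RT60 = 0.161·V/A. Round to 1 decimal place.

Summing Sᵢαᵢ: 0.486 + 71.486 + 4.386 + 0.240 + 31.131 + 23.296 → A₁ = 131.025 sabins.
V = 530.288 m³. Required absorption A₂ = 0.161 × 530.288 / 0.44 = 194.037 sabins.
Shortfall: 194.037 − 131.025 = 63.0 sabins.

63.0 sabins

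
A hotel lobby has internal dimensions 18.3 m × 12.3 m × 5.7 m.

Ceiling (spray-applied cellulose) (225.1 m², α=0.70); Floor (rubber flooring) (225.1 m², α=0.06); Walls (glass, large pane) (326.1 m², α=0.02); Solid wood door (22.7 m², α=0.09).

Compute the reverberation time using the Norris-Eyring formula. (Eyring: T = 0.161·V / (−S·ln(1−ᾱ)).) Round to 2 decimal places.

Total surface area S = 225.1 + 225.1 + 326.1 + 22.7 = 799.0 m².
Absorption A = 225.1·0.70 + 225.1·0.06 + 326.1·0.02 + 22.7·0.09 = 179.641 sabins.
Mean coefficient ᾱ = A/S = 0.2248.
−S·ln(1−ᾱ) = −799.0 × ln(1 − 0.2248) = 203.453.
V = 18.3 × 12.3 × 5.7 = 1283.013 m³.
RT60 = 0.161 × 1283.013 / 203.453 = 1.02 s.

1.02 s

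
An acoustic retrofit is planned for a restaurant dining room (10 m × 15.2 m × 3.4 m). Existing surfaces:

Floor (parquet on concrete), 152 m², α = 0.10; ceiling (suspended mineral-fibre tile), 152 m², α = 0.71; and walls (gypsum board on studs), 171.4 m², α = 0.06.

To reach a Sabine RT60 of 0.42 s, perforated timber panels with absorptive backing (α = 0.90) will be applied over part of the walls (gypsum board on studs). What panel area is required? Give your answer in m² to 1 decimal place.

Summing Sᵢαᵢ: 15.200 + 107.920 + 10.284 → A₁ = 133.404 sabins.
V = 516.8 m³. Target absorption A₂ = 0.161 × 516.8 / 0.42 = 198.107 sabins.
ΔA needed = 198.107 − 133.404 = 64.703 sabins.
Net gain per m²: Δα = 0.90 − 0.06 = 0.84.
Area = ΔA/Δα = 64.703/0.84 = 77.0 m².

77.0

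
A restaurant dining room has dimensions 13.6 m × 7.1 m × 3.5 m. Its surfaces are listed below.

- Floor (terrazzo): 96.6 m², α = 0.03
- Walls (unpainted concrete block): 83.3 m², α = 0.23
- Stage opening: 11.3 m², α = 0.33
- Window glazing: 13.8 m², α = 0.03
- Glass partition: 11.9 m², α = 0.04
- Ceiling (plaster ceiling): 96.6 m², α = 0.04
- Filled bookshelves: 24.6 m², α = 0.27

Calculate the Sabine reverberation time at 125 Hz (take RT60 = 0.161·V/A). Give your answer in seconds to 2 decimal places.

A = Σ Sᵢαᵢ = 96.6*0.03 + 83.3*0.23 + 11.3*0.33 + 13.8*0.03 + 11.9*0.04 + 96.6*0.04 + 24.6*0.27 = 37.182 sabins.
Room volume: 337.96 m³.
T = 0.161 V/A = 0.161·337.96/37.182 = 1.46 s.

1.46 s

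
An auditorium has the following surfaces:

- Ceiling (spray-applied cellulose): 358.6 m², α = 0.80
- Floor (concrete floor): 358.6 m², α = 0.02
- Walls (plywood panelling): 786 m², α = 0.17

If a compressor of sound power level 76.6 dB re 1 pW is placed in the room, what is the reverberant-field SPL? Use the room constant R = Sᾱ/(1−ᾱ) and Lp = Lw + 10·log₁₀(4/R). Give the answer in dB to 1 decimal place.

A = 427.672 sabins; S = 1503.2 m².
ᾱ = 0.2845, so room constant R = A/(1−ᾱ) = 597.725 m².
Lp = Lw + 10 log₁₀(4/R) = 76.6 -21.74 = 54.9 dB.

54.9 dB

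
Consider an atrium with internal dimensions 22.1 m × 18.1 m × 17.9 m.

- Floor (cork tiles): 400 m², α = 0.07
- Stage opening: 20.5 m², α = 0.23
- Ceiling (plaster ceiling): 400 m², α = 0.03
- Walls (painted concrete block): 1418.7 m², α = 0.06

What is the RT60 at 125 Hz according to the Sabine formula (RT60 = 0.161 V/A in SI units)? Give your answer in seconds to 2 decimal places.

Total absorption A = 400·0.07 + 20.5·0.23 + 400·0.03 + 1418.7·0.06
  = 28.000 + 4.715 + 12.000 + 85.122 = 129.837 m² sabins.
Room volume: 7160.179 m³.
RT60 = 0.161 · V / A = 0.161 × 7160.179 / 129.837 = 8.88 s.

8.88 s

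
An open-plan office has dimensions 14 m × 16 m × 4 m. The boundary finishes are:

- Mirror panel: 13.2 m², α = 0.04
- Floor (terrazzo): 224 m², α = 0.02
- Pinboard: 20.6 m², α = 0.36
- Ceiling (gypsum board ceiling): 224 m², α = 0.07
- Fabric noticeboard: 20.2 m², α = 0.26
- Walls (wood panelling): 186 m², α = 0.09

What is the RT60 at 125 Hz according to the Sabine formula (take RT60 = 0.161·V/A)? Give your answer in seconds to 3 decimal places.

A = Σ Sᵢαᵢ = 13.2×0.04 + 224×0.02 + 20.6×0.36 + 224×0.07 + 20.2×0.26 + 186×0.09 = 50.096 sabins.
Room volume: 896 m³.
T = 0.161 V/A = 0.161·896/50.096 = 2.880 s.

2.880 sec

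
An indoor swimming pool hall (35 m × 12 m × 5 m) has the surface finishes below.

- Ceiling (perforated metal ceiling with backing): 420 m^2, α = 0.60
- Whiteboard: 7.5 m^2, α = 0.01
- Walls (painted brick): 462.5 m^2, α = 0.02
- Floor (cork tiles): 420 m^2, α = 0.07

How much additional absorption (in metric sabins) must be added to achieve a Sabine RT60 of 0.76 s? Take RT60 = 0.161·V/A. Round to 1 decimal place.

Equivalent absorption area: A₁ = 420·0.60 + 7.5·0.01 + 462.5·0.02 + 420·0.07 = 290.725 m^2.
V = 2100 m³. Required absorption A₂ = 0.161 × 2100 / 0.76 = 444.868 sabins.
Additional absorption ΔA = 444.868 − 290.725 = 154.1 sabins.

154.1 sabins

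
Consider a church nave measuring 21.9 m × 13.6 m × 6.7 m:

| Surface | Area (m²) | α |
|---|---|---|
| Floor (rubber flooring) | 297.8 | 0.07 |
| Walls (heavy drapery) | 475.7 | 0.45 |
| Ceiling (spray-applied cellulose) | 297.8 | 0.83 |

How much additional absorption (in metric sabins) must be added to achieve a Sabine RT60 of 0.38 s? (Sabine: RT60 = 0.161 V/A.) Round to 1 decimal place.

Summing Sᵢαᵢ: 20.846 + 214.065 + 247.174 → A₁ = 482.085 sabins.
V = 1995.528 m³. Required absorption A₂ = 0.161 × 1995.528 / 0.38 = 845.474 sabins.
Additional absorption ΔA = 845.474 − 482.085 = 363.4 sabins.

363.4 sabins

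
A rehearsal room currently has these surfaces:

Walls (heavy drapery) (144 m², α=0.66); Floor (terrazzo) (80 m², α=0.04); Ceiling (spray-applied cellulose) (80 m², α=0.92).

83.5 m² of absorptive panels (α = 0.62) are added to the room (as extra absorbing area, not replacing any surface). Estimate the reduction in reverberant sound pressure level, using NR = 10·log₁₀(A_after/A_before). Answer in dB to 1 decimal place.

1.1 dB

A_before = Σ Sᵢαᵢ = 144×0.66 + 80×0.04 + 80×0.92 = 171.840 sabins.
Added absorption = 83.5 × 0.62 = 51.770 sabins.
A_after = 171.840 + 51.770 = 223.610 sabins.
Reduction = 10 log₁₀(A_after/A_before) = 10 log₁₀(1.3013) = 1.1 dB.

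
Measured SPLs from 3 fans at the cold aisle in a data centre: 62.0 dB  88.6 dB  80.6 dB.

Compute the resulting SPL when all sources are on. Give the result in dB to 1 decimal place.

Sum in the linear (power) domain: Σ 10^(Lᵢ/10) = 10^(62.0/10) + 10^(88.6/10) + 10^(80.6/10) = 8.408e+08.
L_total = 10·log₁₀(8.408e+08) = 89.2 dB.

89.2 dB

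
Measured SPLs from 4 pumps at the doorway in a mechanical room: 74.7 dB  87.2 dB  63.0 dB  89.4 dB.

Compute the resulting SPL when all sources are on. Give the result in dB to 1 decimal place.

91.5 dB

Sum in the linear (power) domain: Σ 10^(Lᵢ/10) = 10^(74.7/10) + 10^(87.2/10) + 10^(63.0/10) + 10^(89.4/10) = 1.427e+09.
Combined level = 10 log₁₀(1.427e+09) = 91.5 dB.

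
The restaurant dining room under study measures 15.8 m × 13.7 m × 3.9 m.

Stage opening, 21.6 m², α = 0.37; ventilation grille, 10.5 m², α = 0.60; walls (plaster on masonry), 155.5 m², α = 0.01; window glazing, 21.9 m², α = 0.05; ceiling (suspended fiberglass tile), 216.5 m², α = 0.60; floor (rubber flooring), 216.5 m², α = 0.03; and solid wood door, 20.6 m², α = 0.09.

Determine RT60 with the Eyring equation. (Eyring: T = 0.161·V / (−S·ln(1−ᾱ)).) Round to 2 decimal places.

0.77 s

S = Σ Sᵢ = 663.1 m².
Σ(Sᵢαᵢ) = 21.6·0.37 + 10.5·0.60 + 155.5·0.01 + 21.9·0.05 + 216.5·0.60 + 216.5·0.03 + 20.6·0.09 = 155.191.
Mean coefficient ᾱ = A/S = 0.2340.
−S·ln(1−ᾱ) = −663.1 × ln(1 − 0.2340) = 176.765.
V = 15.8 × 13.7 × 3.9 = 844.194 m³.
T = 0.161·V/[−S·ln(1−ᾱ)] = 0.161·844.194/176.765 = 0.77 s.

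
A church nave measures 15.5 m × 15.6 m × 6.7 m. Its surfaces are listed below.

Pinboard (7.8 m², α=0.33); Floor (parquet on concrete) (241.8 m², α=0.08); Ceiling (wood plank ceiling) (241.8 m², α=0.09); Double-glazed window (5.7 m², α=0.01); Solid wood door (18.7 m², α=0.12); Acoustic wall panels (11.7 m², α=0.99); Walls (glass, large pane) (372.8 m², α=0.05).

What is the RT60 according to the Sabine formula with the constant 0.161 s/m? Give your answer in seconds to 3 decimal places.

Equivalent absorption area: A = 7.8·0.33 + 241.8·0.08 + 241.8·0.09 + 5.7·0.01 + 18.7·0.12 + 11.7·0.99 + 372.8·0.05 = 76.204 m².
Room volume: 1620.06 m³.
RT60 = 0.161 · V / A = 0.161 × 1620.06 / 76.204 = 3.423 s.

3.423 seconds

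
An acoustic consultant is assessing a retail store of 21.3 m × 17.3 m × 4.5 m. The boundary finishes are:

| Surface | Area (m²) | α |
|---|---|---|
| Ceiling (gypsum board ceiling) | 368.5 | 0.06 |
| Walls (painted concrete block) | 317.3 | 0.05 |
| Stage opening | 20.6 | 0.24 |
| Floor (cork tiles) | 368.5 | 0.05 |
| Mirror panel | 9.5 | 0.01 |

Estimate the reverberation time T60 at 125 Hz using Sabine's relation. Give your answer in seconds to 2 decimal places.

A = Σ Sᵢαᵢ = 368.5×0.06 + 317.3×0.05 + 20.6×0.24 + 368.5×0.05 + 9.5×0.01 = 61.439 sabins.
V = 21.3·17.3·4.5 = 1658.205 m³.
Sabine: RT60 = 0.161 × 1658.205 / 61.439 = 4.35 s.

4.35 s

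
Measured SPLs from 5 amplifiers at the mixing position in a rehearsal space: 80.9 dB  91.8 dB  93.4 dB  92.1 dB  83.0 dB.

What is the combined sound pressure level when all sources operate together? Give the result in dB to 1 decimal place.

97.5 dB

Converting to relative power and adding: 10^(80.9/10) + 10^(91.8/10) + 10^(93.4/10) + 10^(92.1/10) + 10^(83.0/10) = 5.646e+09.
Back to dB: 10·log₁₀ Σ = 97.5 dB.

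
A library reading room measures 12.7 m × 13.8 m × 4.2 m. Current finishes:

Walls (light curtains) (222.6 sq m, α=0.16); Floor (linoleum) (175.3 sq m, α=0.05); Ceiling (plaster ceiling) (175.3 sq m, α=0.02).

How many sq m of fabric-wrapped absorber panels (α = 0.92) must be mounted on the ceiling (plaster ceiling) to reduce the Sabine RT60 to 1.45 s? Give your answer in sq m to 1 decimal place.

37.6

A₁ = Σ Sᵢαᵢ = 222.6×0.16 + 175.3×0.05 + 175.3×0.02 = 47.887 sabins.
Required A₂ = 0.161·736.092/1.45 = 81.732 sabins.
ΔA needed = 81.732 − 47.887 = 33.845 sabins.
Net gain per sq m: Δα = 0.92 − 0.02 = 0.90.
Panel area = 33.845 / 0.90 = 37.6 sq m.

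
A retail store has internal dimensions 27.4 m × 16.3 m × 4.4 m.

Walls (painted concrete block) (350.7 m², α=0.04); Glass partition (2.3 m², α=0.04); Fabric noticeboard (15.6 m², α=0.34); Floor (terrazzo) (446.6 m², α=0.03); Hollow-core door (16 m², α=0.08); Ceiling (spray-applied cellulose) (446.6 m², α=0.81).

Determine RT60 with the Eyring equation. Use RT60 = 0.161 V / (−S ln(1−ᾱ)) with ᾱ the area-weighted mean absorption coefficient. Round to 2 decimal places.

S = Σ Sᵢ = 1277.8 m².
Absorption A = 350.7·0.04 + 2.3·0.04 + 15.6·0.34 + 446.6·0.03 + 16·0.08 + 446.6·0.81 = 395.848 sabins.
Mean coefficient ᾱ = A/S = 0.3098.
−S·ln(1−ᾱ) = −1277.8 × ln(1 − 0.3098) = 473.775.
V = 27.4 × 16.3 × 4.4 = 1965.128 m³.
RT60 = 0.161 × 1965.128 / 473.775 = 0.67 s.

0.67 sec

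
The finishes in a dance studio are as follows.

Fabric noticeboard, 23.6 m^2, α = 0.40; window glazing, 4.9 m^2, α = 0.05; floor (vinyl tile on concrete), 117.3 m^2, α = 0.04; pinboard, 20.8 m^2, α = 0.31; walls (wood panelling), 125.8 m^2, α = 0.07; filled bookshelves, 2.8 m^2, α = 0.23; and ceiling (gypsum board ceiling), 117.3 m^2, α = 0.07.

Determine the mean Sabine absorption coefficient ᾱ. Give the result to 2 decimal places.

0.09

Total surface area S = 412.5 m^2.
A = 23.6×0.40 + 4.9×0.05 + 117.3×0.04 + 20.8×0.31 + 125.8×0.07 + 2.8×0.23 + 117.3×0.07 = 38.486 sabins.
ᾱ = 38.486 / 412.5 = 0.09.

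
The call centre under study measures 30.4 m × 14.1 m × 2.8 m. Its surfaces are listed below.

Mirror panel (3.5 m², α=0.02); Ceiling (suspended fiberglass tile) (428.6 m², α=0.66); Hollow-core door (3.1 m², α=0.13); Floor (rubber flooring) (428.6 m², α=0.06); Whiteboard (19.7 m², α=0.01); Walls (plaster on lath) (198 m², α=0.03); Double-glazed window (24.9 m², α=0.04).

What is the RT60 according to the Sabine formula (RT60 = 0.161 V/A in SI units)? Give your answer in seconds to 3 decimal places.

A = Σ Sᵢαᵢ = 3.5*0.02 + 428.6*0.66 + 3.1*0.13 + 428.6*0.06 + 19.7*0.01 + 198*0.03 + 24.9*0.04 = 316.198 sabins.
Volume V = 30.4 × 14.1 × 2.8 = 1200.192 m³.
T = 0.161 V/A = 0.161·1200.192/316.198 = 0.611 s.

0.611 s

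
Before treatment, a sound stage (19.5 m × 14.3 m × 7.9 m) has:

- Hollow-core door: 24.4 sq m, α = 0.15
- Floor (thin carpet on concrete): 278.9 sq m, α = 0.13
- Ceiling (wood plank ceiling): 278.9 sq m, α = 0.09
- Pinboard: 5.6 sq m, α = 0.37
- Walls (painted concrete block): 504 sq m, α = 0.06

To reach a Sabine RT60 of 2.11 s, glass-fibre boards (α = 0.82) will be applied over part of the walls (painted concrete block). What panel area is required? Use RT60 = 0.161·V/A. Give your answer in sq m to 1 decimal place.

93.1

Summing Sᵢαᵢ: 3.660 + 36.257 + 25.101 + 2.072 + 30.240 → A₁ = 97.330 sabins.
V = 2202.915 m³. Target absorption A₂ = 0.161 × 2202.915 / 2.11 = 168.090 sabins.
ΔA needed = 168.090 − 97.330 = 70.760 sabins.
Net gain per sq m: Δα = 0.82 − 0.06 = 0.76.
Panel area = 70.760 / 0.76 = 93.1 sq m.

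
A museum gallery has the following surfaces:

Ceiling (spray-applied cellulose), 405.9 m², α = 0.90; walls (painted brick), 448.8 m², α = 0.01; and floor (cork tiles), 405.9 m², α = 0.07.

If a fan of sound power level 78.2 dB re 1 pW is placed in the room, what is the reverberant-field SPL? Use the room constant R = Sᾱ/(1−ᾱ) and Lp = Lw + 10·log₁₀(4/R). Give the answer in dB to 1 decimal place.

56.6 dB

A = 398.211 sabins; S = 1260.6 m².
ᾱ = 0.3159, so room constant R = A/(1−ᾱ) = 582.095 m².
Lp = 78.2 + 10·log₁₀(4/582.095) = 78.2 + (-21.63) = 56.6 dB.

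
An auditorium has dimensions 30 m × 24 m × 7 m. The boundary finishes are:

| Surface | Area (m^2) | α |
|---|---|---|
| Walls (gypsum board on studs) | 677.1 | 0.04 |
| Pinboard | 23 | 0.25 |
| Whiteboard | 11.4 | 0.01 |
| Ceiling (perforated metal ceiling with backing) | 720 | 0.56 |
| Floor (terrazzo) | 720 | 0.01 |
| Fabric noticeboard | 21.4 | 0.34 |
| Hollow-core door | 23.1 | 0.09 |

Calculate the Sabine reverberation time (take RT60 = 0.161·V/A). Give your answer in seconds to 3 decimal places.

1.792 s

A = Σ Sᵢαᵢ = 677.1*0.04 + 23*0.25 + 11.4*0.01 + 720*0.56 + 720*0.01 + 21.4*0.34 + 23.1*0.09 = 452.703 sabins.
V = 30·24·7 = 5040 m³.
RT60 = 0.161 · V / A = 0.161 × 5040 / 452.703 = 1.792 s.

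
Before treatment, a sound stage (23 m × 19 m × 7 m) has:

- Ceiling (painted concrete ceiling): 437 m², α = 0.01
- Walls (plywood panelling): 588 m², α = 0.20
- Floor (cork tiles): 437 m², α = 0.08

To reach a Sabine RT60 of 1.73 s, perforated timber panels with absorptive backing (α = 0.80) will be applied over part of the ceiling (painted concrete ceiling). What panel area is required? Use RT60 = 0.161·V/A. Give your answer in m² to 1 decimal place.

Equivalent absorption area: A₁ = 437*0.01 + 588*0.20 + 437*0.08 = 156.930 m².
V = 3059 m³. Target absorption A₂ = 0.161 × 3059 / 1.73 = 284.682 sabins.
Absorption to add: 284.682 − 156.930 = 127.752 sabins.
Net gain per m²: Δα = 0.80 − 0.01 = 0.79.
Area = ΔA/Δα = 127.752/0.79 = 161.7 m².

161.7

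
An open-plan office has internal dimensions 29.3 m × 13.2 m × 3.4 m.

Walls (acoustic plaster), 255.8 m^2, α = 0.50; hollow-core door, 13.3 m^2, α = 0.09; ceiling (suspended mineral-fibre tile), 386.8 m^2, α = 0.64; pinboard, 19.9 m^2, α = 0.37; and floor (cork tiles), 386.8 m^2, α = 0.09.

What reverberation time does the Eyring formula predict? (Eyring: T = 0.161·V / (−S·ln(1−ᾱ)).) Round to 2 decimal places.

S = Σ Sᵢ = 1062.6 m^2.
Σ(Sᵢαᵢ) = 255.8×0.50 + 13.3×0.09 + 386.8×0.64 + 19.9×0.37 + 386.8×0.09 = 418.824.
Mean coefficient ᾱ = A/S = 0.3942.
−S·ln(1−ᾱ) = −1062.6 × ln(1 − 0.3942) = 532.581.
V = 29.3 × 13.2 × 3.4 = 1314.984 m³.
RT60 = 0.161 × 1314.984 / 532.581 = 0.40 s.

0.40 s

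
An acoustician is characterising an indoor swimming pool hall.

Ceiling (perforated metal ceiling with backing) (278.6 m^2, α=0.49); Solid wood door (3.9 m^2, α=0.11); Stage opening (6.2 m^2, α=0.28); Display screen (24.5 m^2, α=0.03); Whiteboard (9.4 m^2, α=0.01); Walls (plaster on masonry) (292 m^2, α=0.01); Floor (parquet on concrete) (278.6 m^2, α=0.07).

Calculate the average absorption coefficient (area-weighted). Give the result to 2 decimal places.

0.18

S = Σ Sᵢ = 278.6 + 3.9 + 6.2 + 24.5 + 9.4 + 292 + 278.6 = 893.2 m^2.
Σ(Sᵢαᵢ) = 278.6*0.49 + 3.9*0.11 + 6.2*0.28 + 24.5*0.03 + 9.4*0.01 + 292*0.01 + 278.6*0.07 = 161.930.
ᾱ = A/S = 0.18.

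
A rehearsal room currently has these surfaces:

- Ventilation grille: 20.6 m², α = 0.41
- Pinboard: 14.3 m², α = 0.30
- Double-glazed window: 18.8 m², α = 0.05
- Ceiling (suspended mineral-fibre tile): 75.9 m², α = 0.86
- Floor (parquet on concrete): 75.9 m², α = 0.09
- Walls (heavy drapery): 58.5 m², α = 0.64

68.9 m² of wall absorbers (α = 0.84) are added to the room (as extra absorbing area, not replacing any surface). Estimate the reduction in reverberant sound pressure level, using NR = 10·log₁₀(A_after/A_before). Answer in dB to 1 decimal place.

Equivalent absorption area: A_before = 20.6·0.41 + 14.3·0.30 + 18.8·0.05 + 75.9·0.86 + 75.9·0.09 + 58.5·0.64 = 123.221 m².
Treatment contributes 68.9·0.84 = 57.876 sabins.
A_after = 123.221 + 57.876 = 181.097 sabins.
Reduction = 10 log₁₀(A_after/A_before) = 10 log₁₀(1.4697) = 1.7 dB.

1.7 dB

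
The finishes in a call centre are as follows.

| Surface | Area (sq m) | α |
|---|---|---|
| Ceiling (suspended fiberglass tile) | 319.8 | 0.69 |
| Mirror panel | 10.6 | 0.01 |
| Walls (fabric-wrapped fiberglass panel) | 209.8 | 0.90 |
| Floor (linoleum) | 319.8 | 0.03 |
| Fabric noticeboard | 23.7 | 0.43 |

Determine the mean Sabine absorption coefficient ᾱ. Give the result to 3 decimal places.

S = Σ Sᵢ = 319.8 + 10.6 + 209.8 + 319.8 + 23.7 = 883.7 sq m.
A = 319.8·0.69 + 10.6·0.01 + 209.8·0.90 + 319.8·0.03 + 23.7·0.43 = 429.373 sabins.
ᾱ = 429.373 / 883.7 = 0.486.

0.486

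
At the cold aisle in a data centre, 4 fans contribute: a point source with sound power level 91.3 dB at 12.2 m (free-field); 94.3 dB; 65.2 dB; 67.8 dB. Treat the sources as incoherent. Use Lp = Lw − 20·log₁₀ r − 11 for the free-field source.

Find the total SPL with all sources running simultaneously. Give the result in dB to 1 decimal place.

Source at 12.2 m: Lp = 91.3 − 20·log₁₀(12.2) − 11 = 58.6 dB.
Sum in the linear (power) domain: Σ 10^(Lᵢ/10) = 10^(58.6/10) + 10^(94.3/10) + 10^(65.2/10) + 10^(67.8/10) = 2.702e+09.
Back to dB: 10·log₁₀ Σ = 94.3 dB.

94.3 dB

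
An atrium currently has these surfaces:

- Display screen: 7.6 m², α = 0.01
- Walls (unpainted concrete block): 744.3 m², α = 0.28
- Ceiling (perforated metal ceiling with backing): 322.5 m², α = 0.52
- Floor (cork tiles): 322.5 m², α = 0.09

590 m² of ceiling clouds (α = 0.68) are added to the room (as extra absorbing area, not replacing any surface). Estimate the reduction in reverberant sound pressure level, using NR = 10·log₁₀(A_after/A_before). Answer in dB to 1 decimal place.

A_before = Σ Sᵢαᵢ = 7.6*0.01 + 744.3*0.28 + 322.5*0.52 + 322.5*0.09 = 405.205 sabins.
Added absorption = 590 × 0.68 = 401.200 sabins.
A_after = 405.205 + 401.200 = 806.405 sabins.
NR = 10·log₁₀(806.405/405.205) = 3.0 dB.

3.0 dB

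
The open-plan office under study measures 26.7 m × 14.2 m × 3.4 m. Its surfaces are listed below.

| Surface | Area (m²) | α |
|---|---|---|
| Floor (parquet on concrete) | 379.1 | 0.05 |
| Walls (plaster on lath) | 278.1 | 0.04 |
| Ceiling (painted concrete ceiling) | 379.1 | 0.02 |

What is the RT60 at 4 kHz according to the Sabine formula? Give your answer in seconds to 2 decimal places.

Total absorption A = 379.1·0.05 + 278.1·0.04 + 379.1·0.02
  = 18.955 + 11.124 + 7.582 = 37.661 m² sabins.
V = 26.7·14.2·3.4 = 1289.076 m³.
Sabine: RT60 = 0.161 × 1289.076 / 37.661 = 5.51 s.

5.51 s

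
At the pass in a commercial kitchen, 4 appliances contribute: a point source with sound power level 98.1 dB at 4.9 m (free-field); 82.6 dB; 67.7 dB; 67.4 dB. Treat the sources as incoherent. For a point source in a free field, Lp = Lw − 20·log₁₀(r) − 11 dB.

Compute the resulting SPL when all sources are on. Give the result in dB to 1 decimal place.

Source at 4.9 m: Lp = 98.1 − 20·log₁₀(4.9) − 11 = 73.3 dB.
Sum in the linear (power) domain: Σ 10^(Lᵢ/10) = 10^(73.3/10) + 10^(82.6/10) + 10^(67.7/10) + 10^(67.4/10) = 2.147e+08.
Back to dB: 10·log₁₀ Σ = 83.3 dB.

83.3 dB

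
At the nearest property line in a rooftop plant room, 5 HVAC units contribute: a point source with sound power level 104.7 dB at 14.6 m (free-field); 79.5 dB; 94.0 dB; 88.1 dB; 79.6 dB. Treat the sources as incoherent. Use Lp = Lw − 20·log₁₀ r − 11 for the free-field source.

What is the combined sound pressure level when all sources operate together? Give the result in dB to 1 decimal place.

Source at 14.6 m: Lp = 104.7 − 20·log₁₀(14.6) − 11 = 70.4 dB.
Sum in the linear (power) domain: Σ 10^(Lᵢ/10) = 10^(70.4/10) + 10^(79.5/10) + 10^(94.0/10) + 10^(88.1/10) + 10^(79.6/10) = 3.349e+09.
L_total = 10·log₁₀(3.349e+09) = 95.2 dB.

95.2 dB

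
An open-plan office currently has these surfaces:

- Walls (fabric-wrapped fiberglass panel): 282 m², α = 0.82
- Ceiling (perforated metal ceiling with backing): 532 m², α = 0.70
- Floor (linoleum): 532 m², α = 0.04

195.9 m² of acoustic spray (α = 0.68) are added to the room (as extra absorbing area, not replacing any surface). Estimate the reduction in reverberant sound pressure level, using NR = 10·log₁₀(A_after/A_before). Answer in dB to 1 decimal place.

0.8 dB

Summing Sᵢαᵢ: 231.240 + 372.400 + 21.280 → A_before = 624.920 sabins.
Treatment contributes 195.9·0.68 = 133.212 sabins.
New total A_after = 758.132 sabins.
NR = 10·log₁₀(758.132/624.920) = 0.8 dB.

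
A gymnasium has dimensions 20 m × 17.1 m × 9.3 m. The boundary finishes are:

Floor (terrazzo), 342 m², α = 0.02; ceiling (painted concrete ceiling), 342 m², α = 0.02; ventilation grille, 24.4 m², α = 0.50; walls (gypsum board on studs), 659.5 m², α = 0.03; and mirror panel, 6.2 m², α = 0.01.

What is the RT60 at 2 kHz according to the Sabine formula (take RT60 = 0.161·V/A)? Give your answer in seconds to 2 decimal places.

11.20 sec

Equivalent absorption area: A = 342*0.02 + 342*0.02 + 24.4*0.50 + 659.5*0.03 + 6.2*0.01 = 45.727 m².
Room volume: 3180.6 m³.
Sabine: RT60 = 0.161 × 3180.6 / 45.727 = 11.20 s.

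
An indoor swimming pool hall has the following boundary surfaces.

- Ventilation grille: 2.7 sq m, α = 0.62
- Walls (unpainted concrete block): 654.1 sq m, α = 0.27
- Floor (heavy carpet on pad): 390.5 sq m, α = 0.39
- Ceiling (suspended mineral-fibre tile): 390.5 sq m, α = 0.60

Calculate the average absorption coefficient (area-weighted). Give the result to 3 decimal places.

0.393

Total surface area S = 1437.8 sq m.
Σ(Sᵢαᵢ) = 2.7*0.62 + 654.1*0.27 + 390.5*0.39 + 390.5*0.60 = 564.876.
ᾱ = A/S = 0.393.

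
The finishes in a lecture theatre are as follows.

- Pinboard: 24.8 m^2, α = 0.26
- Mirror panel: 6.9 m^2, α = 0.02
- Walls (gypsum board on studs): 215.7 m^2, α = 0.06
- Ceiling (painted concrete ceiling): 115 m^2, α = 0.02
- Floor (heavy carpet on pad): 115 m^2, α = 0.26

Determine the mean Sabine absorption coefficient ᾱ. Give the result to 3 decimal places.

0.108

S = Σ Sᵢ = 24.8 + 6.9 + 215.7 + 115 + 115 = 477.4 m^2.
Weighted sum Σ Sα = 51.728.
ᾱ = 51.728 / 477.4 = 0.108.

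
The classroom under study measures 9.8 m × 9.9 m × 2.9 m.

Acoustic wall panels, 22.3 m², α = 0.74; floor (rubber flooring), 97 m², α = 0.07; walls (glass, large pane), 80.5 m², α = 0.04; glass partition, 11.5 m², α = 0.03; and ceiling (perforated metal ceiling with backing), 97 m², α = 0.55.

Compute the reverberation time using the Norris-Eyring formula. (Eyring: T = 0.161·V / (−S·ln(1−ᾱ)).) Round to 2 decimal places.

Total surface area S = 22.3 + 97 + 80.5 + 11.5 + 97 = 308.3 m².
Absorption A = 22.3×0.74 + 97×0.07 + 80.5×0.04 + 11.5×0.03 + 97×0.55 = 80.207 sabins.
ᾱ = 80.207 / 308.3 = 0.2602.
Eyring denominator: −S ln(1−ᾱ) = 92.914.
V = 9.8 × 9.9 × 2.9 = 281.358 m³.
T = 0.161·V/[−S·ln(1−ᾱ)] = 0.161·281.358/92.914 = 0.49 s.

0.49 sec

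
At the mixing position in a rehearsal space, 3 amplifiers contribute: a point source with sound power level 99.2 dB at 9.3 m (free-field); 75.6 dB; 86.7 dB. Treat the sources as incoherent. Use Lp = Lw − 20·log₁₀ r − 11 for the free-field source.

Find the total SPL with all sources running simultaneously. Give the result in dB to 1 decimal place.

87.1 dB

Source at 9.3 m: Lp = 99.2 − 20·log₁₀(9.3) − 11 = 68.8 dB.
Sum in the linear (power) domain: Σ 10^(Lᵢ/10) = 10^(68.8/10) + 10^(75.6/10) + 10^(86.7/10) = 5.116e+08.
Combined level = 10 log₁₀(5.116e+08) = 87.1 dB.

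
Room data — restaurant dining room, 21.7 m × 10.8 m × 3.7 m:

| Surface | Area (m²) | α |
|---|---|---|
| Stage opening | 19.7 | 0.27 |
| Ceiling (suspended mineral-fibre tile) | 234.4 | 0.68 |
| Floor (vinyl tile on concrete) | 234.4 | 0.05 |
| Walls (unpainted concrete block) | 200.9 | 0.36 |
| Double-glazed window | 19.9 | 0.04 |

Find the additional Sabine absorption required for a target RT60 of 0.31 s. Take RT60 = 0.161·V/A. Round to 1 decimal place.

200.8 sabins

Total absorption A₁ = 19.7·0.27 + 234.4·0.68 + 234.4·0.05 + 200.9·0.36 + 19.9·0.04
  = 5.319 + 159.392 + 11.720 + 72.324 + 0.796 = 249.551 m² sabins.
Target A₂ = 0.161·867.132/0.31 = 450.349 sabins (V = 867.132 m³).
Additional absorption ΔA = 450.349 − 249.551 = 200.8 sabins.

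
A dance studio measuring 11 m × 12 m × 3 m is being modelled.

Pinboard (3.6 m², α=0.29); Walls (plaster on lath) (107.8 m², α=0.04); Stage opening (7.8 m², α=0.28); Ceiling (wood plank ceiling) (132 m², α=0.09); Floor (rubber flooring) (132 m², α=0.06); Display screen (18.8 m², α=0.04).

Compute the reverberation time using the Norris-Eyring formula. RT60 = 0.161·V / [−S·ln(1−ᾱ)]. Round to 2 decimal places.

S = Σ Sᵢ = 402.0 m².
Absorption A = 3.6×0.29 + 107.8×0.04 + 7.8×0.28 + 132×0.09 + 132×0.06 + 18.8×0.04 = 28.092 sabins.
ᾱ = 28.092 / 402.0 = 0.0699.
Eyring denominator: −S ln(1−ᾱ) = 29.130.
V = 11 × 12 × 3 = 396 m³.
RT60 = 0.161 × 396 / 29.130 = 2.19 s.

2.19 sec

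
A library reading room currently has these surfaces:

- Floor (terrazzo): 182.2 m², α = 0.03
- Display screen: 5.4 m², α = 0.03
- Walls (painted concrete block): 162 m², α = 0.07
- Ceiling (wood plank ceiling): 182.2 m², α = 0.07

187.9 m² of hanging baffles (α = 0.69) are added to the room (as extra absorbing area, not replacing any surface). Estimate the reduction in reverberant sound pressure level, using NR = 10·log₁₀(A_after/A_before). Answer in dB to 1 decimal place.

A_before = Σ Sᵢαᵢ = 182.2×0.03 + 5.4×0.03 + 162×0.07 + 182.2×0.07 = 29.722 sabins.
Added absorption = 187.9 × 0.69 = 129.651 sabins.
New total A_after = 159.373 sabins.
NR = 10·log₁₀(159.373/29.722) = 7.3 dB.

7.3 dB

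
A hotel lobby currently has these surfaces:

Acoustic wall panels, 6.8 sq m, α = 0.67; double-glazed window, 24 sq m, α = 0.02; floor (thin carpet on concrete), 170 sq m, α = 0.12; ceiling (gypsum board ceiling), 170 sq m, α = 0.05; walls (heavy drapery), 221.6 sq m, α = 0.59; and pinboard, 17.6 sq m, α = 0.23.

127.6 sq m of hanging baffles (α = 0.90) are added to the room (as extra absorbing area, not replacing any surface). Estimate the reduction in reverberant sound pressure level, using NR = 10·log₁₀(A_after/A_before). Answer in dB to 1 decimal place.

Equivalent absorption area: A_before = 6.8×0.67 + 24×0.02 + 170×0.12 + 170×0.05 + 221.6×0.59 + 17.6×0.23 = 168.728 sq m.
Added absorption = 127.6 × 0.90 = 114.840 sabins.
A_after = 168.728 + 114.840 = 283.568 sabins.
NR = 10·log₁₀(283.568/168.728) = 2.3 dB.

2.3 dB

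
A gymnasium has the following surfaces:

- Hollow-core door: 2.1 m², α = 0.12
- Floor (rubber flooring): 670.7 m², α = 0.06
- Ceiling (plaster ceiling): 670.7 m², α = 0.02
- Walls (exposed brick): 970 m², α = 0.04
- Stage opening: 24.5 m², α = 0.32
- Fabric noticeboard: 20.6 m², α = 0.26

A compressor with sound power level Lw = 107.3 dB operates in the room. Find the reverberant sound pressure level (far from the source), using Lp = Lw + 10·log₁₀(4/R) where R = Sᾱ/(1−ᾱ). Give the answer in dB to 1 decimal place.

92.9 dB

Σ(Sᵢαᵢ) = 2.1·0.12 + 670.7·0.06 + 670.7·0.02 + 970·0.04 + 24.5·0.32 + 20.6·0.26 = 105.904; total area S = 2358.6 m².
ᾱ = 105.904/2358.6 = 0.0449; R = Sᾱ/(1−ᾱ) = 105.904/(1−0.0449) = 110.883 m².
Lp = 107.3 + 10·log₁₀(4/110.883) = 107.3 + (-14.43) = 92.9 dB.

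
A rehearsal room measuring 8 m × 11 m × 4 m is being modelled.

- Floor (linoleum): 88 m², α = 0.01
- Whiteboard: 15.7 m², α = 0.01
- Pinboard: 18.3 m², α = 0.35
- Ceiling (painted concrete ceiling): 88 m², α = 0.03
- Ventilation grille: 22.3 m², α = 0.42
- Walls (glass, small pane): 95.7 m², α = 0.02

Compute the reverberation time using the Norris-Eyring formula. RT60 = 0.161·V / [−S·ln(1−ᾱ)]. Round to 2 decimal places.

Total surface area S = 88 + 15.7 + 18.3 + 88 + 22.3 + 95.7 = 328.0 m².
Absorption A = 88×0.01 + 15.7×0.01 + 18.3×0.35 + 88×0.03 + 22.3×0.42 + 95.7×0.02 = 21.362 sabins.
ᾱ = 21.362 / 328.0 = 0.0651.
Eyring denominator: −S ln(1−ᾱ) = 22.080.
V = 8 × 11 × 4 = 352 m³.
RT60 = 0.161 × 352 / 22.080 = 2.57 s.

2.57 s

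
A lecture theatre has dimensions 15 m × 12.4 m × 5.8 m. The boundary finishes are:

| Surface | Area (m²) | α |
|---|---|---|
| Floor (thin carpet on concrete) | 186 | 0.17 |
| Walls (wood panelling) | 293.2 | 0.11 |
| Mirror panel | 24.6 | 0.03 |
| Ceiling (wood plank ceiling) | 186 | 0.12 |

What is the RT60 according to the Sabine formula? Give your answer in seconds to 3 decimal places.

A = Σ Sᵢαᵢ = 186×0.17 + 293.2×0.11 + 24.6×0.03 + 186×0.12 = 86.930 sabins.
Room volume: 1078.8 m³.
Sabine: RT60 = 0.161 × 1078.8 / 86.930 = 1.998 s.

1.998 s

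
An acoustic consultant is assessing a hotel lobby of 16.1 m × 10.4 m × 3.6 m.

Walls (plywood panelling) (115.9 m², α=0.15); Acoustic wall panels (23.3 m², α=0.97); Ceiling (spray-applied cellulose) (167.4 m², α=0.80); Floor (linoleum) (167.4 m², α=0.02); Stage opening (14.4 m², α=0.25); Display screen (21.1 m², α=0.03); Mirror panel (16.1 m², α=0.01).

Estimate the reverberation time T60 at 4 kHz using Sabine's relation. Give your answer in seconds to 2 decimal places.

0.53 s

Summing Sᵢαᵢ: 17.385 + 22.601 + 133.920 + 3.348 + 3.600 + 0.633 + 0.161 → A = 181.648 sabins.
Volume V = 16.1 × 10.4 × 3.6 = 602.784 m³.
RT60 = 0.161 · V / A = 0.161 × 602.784 / 181.648 = 0.53 s.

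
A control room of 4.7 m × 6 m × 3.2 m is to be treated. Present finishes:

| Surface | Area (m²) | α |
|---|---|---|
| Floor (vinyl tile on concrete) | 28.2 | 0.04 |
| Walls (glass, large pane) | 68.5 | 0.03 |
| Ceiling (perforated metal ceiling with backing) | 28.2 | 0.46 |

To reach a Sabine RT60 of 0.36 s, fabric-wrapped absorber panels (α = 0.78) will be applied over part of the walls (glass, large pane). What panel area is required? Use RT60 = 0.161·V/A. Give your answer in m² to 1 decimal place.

32.3

A₁ = Σ Sᵢαᵢ = 28.2×0.04 + 68.5×0.03 + 28.2×0.46 = 16.155 sabins.
V = 90.24 m³. Target absorption A₂ = 0.161 × 90.24 / 0.36 = 40.357 sabins.
Absorption to add: 40.357 − 16.155 = 24.202 sabins.
Net gain per m²: Δα = 0.78 − 0.03 = 0.75.
Area = ΔA/Δα = 24.202/0.75 = 32.3 m².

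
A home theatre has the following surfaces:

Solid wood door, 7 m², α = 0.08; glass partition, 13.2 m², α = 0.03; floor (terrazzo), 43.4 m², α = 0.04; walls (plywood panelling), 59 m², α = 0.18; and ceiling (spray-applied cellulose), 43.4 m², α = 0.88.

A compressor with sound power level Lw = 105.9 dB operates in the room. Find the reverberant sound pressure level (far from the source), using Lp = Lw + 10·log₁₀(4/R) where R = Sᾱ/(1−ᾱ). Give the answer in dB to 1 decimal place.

Σ(Sᵢαᵢ) = 7·0.08 + 13.2·0.03 + 43.4·0.04 + 59·0.18 + 43.4·0.88 = 51.504; total area S = 166.0 m².
ᾱ = 51.504/166.0 = 0.3103; R = Sᾱ/(1−ᾱ) = 51.504/(1−0.3103) = 74.676 m².
Lp = Lw + 10 log₁₀(4/R) = 105.9 -12.71 = 93.2 dB.

93.2 dB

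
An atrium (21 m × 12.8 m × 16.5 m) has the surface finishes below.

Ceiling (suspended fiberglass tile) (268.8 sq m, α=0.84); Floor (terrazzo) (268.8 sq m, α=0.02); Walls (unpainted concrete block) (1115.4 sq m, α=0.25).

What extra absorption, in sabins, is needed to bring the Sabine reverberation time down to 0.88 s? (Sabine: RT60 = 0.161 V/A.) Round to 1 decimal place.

301.4 sabins

Total absorption A₁ = 268.8×0.84 + 268.8×0.02 + 1115.4×0.25
  = 225.792 + 5.376 + 278.850 = 510.018 sq m sabins.
Target A₂ = 0.161·4435.2/0.88 = 811.440 sabins (V = 4435.2 m³).
Additional absorption ΔA = 811.440 − 510.018 = 301.4 sabins.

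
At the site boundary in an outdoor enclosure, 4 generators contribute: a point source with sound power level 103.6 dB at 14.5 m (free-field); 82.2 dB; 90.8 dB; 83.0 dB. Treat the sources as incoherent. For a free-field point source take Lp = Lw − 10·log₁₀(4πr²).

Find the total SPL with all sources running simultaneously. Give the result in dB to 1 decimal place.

Source at 14.5 m: Lp = 103.6 − 10·log₁₀(4π·14.5²) = 103.6 − 10·log₁₀(2642.079) = 69.4 dB.
Σ 10^(Lᵢ/10) = 1.576e+09.
Back to dB: 10·log₁₀ Σ = 92.0 dB.

92.0 dB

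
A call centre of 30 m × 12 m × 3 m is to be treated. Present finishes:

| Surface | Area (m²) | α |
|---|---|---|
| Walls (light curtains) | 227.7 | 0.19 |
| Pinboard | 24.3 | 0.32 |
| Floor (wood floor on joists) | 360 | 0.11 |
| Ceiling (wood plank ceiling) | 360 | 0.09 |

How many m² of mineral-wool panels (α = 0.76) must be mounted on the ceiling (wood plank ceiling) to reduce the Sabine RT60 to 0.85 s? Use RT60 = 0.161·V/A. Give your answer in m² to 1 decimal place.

Equivalent absorption area: A₁ = 227.7·0.19 + 24.3·0.32 + 360·0.11 + 360·0.09 = 123.039 m².
V = 1080 m³. Target absorption A₂ = 0.161 × 1080 / 0.85 = 204.565 sabins.
ΔA needed = 204.565 − 123.039 = 81.526 sabins.
Net gain per m²: Δα = 0.76 − 0.09 = 0.67.
Area = ΔA/Δα = 81.526/0.67 = 121.7 m².

121.7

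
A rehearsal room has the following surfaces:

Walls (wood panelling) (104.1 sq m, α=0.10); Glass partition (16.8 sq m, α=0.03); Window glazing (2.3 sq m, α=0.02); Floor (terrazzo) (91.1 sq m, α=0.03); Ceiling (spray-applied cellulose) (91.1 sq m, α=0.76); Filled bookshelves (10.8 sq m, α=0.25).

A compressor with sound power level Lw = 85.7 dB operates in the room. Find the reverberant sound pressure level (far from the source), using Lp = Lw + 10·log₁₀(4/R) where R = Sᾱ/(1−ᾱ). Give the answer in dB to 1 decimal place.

71.0 dB

Σ(Sᵢαᵢ) = 104.1·0.10 + 16.8·0.03 + 2.3·0.02 + 91.1·0.03 + 91.1·0.76 + 10.8·0.25 = 85.629; total area S = 316.2 sq m.
ᾱ = 0.2708, so room constant R = A/(1−ᾱ) = 117.429 sq m.
Lp = Lw + 10 log₁₀(4/R) = 85.7 -14.68 = 71.0 dB.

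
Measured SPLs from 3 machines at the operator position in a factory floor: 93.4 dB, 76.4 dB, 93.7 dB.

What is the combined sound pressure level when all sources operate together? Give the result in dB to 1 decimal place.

96.6 dB

Converting to relative power and adding: 10^(93.4/10) + 10^(76.4/10) + 10^(93.7/10) = 4.576e+09.
Back to dB: 10·log₁₀ Σ = 96.6 dB.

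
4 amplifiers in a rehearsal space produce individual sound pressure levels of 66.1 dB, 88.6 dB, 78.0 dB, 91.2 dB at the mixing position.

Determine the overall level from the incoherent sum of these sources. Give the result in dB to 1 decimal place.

Converting to relative power and adding: 10^(66.1/10) + 10^(88.6/10) + 10^(78.0/10) + 10^(91.2/10) = 2.11e+09.
Combined level = 10 log₁₀(2.11e+09) = 93.2 dB.

93.2 dB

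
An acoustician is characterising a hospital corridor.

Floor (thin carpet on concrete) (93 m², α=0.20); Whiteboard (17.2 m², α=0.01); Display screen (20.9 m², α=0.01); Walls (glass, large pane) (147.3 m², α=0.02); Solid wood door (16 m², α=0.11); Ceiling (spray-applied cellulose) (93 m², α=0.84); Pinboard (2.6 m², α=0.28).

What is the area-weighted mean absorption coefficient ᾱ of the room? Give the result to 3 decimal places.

Total surface area S = 390.0 m².
Weighted sum Σ Sα = 102.535.
ᾱ = 102.535 / 390.0 = 0.263.

0.263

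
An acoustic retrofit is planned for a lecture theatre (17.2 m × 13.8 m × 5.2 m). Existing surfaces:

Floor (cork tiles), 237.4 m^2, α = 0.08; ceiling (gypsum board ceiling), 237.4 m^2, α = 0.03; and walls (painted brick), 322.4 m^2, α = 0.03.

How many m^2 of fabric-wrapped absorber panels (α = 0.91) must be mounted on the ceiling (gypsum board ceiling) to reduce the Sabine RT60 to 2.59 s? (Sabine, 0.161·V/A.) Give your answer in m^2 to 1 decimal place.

46.5

A₁ = Σ Sᵢαᵢ = 237.4*0.08 + 237.4*0.03 + 322.4*0.03 = 35.786 sabins.
Required A₂ = 0.161·1234.272/2.59 = 76.725 sabins.
Absorption to add: 76.725 − 35.786 = 40.939 sabins.
Each m^2 of panel replacing the ceiling (gypsum board ceiling) adds (0.91 − 0.03) = 0.88 sabins.
Area = ΔA/Δα = 40.939/0.88 = 46.5 m^2.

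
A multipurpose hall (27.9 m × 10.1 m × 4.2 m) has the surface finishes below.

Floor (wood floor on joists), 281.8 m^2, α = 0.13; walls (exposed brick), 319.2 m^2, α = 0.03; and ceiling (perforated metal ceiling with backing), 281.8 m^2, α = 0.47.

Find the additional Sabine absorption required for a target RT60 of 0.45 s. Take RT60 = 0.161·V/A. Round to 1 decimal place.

Equivalent absorption area: A₁ = 281.8*0.13 + 319.2*0.03 + 281.8*0.47 = 178.656 m^2.
V = 1183.518 m³. Required absorption A₂ = 0.161 × 1183.518 / 0.45 = 423.436 sabins.
Shortfall: 423.436 − 178.656 = 244.8 sabins.

244.8 sabins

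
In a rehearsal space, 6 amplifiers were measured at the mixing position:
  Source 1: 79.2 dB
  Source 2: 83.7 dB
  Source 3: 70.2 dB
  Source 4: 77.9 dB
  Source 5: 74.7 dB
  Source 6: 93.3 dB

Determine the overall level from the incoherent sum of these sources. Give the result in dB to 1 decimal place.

94.1 dB

Σ 10^(Lᵢ/10) = 2.557e+09.
Combined level = 10 log₁₀(2.557e+09) = 94.1 dB.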